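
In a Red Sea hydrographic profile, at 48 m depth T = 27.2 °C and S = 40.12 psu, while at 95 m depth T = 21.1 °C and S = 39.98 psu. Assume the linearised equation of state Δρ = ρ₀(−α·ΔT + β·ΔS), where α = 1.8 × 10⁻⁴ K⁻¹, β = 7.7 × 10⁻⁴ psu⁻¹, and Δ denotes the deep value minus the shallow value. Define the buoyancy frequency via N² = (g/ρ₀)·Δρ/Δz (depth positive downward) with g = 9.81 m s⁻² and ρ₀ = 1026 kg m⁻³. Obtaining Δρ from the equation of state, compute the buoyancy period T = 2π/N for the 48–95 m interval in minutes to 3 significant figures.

ΔT = -6.1 K, ΔS = -0.14 psu (deep − shallow).
Δρ/ρ₀ = −αΔT + βΔS = 1.098 × 10⁻³ − 1.078 × 10⁻⁴ = 9.902 × 10⁻⁴, so Δρ ≈ 1.016 kg m⁻³.
N² = (g/ρ₀)·Δρ/Δz = g·(Δρ/ρ₀)/Δz = 9.81 × 9.902 × 10⁻⁴ / 47 = 2.0668 × 10⁻⁴ s⁻².
N = √(2.0668 × 10⁻⁴) = 0.014376 rad s⁻¹ → T = 2π/N = 437.06 s = 7.2843 min ≈ 7.28 min.

7.28 min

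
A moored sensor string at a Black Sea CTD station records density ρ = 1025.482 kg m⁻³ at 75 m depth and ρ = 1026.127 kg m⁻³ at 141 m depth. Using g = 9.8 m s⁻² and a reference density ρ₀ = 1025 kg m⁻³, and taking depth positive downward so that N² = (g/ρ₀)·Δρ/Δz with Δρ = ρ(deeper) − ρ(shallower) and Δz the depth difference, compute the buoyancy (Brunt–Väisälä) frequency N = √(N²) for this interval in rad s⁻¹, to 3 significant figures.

Δρ = 1026.127 − 1025.482 = 0.645 kg m⁻³ over Δz = 141 − 75 = 66 m.
N² = (9.8/1025) × (0.645/66) = 9.3437 × 10⁻⁵ s⁻².
N = √(9.3437 × 10⁻⁵) = 9.6663 × 10⁻³ rad s⁻¹ ≈ 9.67 × 10⁻³ rad s⁻¹.

9.67 × 10⁻³ rad s⁻¹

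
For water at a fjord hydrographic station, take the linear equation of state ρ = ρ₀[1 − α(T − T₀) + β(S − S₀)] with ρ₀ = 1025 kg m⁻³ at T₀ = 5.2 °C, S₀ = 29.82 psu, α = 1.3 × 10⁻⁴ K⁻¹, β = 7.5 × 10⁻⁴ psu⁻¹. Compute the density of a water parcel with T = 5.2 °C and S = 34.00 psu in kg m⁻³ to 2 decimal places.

T − T₀ = +0.0 K, S − S₀ = +4.18 psu.
Bracket = 1 − α·(+0.0) + β·(+4.18) = 1 + (3.135 × 10⁻³) = 1.0031350.
ρ = 1025 × 1.0031350 = 1028.21 kg m⁻³.

1028.21 kg m⁻³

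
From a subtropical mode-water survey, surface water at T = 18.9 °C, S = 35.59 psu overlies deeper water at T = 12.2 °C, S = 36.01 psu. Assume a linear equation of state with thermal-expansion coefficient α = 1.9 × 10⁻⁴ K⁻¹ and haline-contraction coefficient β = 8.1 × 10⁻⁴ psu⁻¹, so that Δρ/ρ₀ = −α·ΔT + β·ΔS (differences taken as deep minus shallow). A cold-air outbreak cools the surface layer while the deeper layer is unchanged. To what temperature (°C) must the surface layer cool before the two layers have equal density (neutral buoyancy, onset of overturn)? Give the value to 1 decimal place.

Neutral buoyancy requires Δρ = 0, i.e. −α(T_deep − T_surf′) + β(S_deep − S_surf) = 0.
T_surf′ = T_deep − (β/α)·ΔS = 12.2 − (8.1 × 10⁻⁴/1.9 × 10⁻⁴)·(+0.42) = 10.409 °C.
Cooling required: 18.9 − (10.409) = 8.491 °C.

10.4 °C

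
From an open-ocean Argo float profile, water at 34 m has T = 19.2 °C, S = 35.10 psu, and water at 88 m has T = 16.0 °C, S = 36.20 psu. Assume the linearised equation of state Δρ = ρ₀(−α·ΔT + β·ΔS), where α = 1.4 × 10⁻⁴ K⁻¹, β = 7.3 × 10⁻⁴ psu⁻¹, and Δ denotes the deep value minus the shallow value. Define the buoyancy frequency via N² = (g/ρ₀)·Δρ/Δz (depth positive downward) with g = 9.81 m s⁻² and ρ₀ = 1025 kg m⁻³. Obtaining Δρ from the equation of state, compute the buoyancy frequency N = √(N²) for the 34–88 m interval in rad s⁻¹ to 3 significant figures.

ΔT = -3.2 K, ΔS = +1.10 psu (deep − shallow).
Δρ/ρ₀ = −αΔT + βΔS = 4.48 × 10⁻⁴ + 8.03 × 10⁻⁴ = 1.251 × 10⁻³, so Δρ ≈ 1.282 kg m⁻³.
N² = (g/ρ₀)·Δρ/Δz = g·(Δρ/ρ₀)/Δz = 9.81 × 1.251 × 10⁻³ / 54 = 2.2726 × 10⁻⁴ s⁻².
N = √(2.2726 × 10⁻⁴) = 0.015075 rad s⁻¹ ≈ 0.0151 rad s⁻¹.

0.0151 rad s⁻¹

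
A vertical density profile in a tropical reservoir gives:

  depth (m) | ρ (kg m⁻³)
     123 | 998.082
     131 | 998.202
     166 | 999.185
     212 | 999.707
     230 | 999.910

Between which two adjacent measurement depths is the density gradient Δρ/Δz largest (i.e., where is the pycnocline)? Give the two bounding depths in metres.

Compute the density gradient over each adjacent pair:
  123–131 m: Δρ/Δz = 0.120/8 = 0.015 kg m⁻⁴
  131–166 m: Δρ/Δz = 0.983/35 = 0.028 kg m⁻⁴
  166–212 m: Δρ/Δz = 0.522/46 = 0.011 kg m⁻⁴
  212–230 m: Δρ/Δz = 0.203/18 = 0.011 kg m⁻⁴
The largest gradient is in the 131–166 m interval — the pycnocline.

131–166 m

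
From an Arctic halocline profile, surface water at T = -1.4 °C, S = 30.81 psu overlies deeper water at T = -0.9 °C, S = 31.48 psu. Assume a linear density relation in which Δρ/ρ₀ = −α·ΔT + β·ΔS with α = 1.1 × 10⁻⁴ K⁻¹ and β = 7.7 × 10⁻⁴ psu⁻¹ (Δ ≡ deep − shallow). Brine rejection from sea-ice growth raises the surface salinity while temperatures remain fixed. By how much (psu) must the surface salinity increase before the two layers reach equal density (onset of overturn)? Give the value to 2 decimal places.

Neutral buoyancy requires −α(T_deep − T_surf) + β(S_deep − S_surf′) = 0.
S_surf′ = S_deep − (α/β)·ΔT = 31.48 − (1.1 × 10⁻⁴/7.7 × 10⁻⁴)·(+0.5) = 31.4086 psu.
Increase required: 31.4086 − 30.81 = 0.5986 psu.

0.60 psu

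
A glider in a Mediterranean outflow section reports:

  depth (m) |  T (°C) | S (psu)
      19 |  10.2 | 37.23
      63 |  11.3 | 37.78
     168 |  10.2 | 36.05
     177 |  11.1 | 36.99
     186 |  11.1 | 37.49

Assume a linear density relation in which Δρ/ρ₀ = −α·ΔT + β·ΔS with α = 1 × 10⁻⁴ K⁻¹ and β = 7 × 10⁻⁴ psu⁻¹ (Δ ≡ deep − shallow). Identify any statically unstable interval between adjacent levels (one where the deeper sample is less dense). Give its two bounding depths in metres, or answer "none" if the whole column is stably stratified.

Evaluate Δρ/ρ₀ = −αΔT + βΔS across each adjacent pair:
  19–63 m: −αΔT+βΔS = −(1 × 10⁻⁴)(+1.1)+(7 × 10⁻⁴)(+0.55) = 2.8 × 10⁻⁴ → stable
  63–168 m: −αΔT+βΔS = −(1 × 10⁻⁴)(-1.1)+(7 × 10⁻⁴)(-1.73) = -1.1 × 10⁻³ → UNSTABLE
  168–177 m: −αΔT+βΔS = −(1 × 10⁻⁴)(+0.9)+(7 × 10⁻⁴)(+0.94) = 5.7 × 10⁻⁴ → stable
  177–186 m: −αΔT+βΔS = −(1 × 10⁻⁴)(+0.0)+(7 × 10⁻⁴)(+0.50) = 3.5 × 10⁻⁴ → stable
The 63–168 m interval has Δρ < 0: lighter water underlies denser water.

63–168 m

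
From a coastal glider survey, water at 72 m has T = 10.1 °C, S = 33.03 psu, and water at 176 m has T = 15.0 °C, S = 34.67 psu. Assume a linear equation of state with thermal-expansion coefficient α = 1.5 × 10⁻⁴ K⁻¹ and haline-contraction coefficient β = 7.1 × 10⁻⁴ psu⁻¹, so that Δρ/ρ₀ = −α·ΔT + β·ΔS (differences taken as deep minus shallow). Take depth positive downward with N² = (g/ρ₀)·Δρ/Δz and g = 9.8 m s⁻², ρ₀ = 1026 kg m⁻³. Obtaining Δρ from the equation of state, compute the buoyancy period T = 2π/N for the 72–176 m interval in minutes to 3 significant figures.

ΔT = +4.9 K, ΔS = +1.64 psu (deep − shallow).
Δρ/ρ₀ = −αΔT + βΔS = -7.35 × 10⁻⁴ + 1.1644 × 10⁻³ = 4.294 × 10⁻⁴, so Δρ ≈ 0.4406 kg m⁻³.
N² = (g/ρ₀)·Δρ/Δz = g·(Δρ/ρ₀)/Δz = 9.8 × 4.294 × 10⁻⁴ / 104 = 4.0463 × 10⁻⁵ s⁻².
N = √(4.0463 × 10⁻⁵) = 6.3611 × 10⁻³ rad s⁻¹ → T = 2π/N = 987.75 s = 16.462 min ≈ 16.5 min.

16.5 min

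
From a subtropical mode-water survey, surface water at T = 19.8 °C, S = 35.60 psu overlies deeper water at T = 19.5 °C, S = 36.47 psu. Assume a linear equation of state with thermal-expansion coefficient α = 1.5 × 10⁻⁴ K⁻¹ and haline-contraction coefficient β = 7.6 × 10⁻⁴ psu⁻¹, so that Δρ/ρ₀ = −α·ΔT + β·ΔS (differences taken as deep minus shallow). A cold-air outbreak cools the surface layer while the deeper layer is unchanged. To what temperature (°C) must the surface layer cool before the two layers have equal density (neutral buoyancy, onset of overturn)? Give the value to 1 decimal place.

Neutral buoyancy requires Δρ = 0, i.e. −α(T_deep − T_surf′) + β(S_deep − S_surf) = 0.
T_surf′ = T_deep − (β/α)·ΔS = 19.5 − (7.6 × 10⁻⁴/1.5 × 10⁻⁴)·(+0.87) = 15.092 °C.
Cooling required: 19.8 − (15.092) = 4.708 °C.

15.1 °C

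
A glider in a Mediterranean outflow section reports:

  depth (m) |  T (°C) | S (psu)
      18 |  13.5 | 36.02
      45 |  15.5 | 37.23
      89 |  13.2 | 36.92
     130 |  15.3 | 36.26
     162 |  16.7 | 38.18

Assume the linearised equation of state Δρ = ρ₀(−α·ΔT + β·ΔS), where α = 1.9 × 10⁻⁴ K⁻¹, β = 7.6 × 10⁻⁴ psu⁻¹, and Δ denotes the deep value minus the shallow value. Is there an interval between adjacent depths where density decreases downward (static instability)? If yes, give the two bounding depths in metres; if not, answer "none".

Evaluate Δρ/ρ₀ = −αΔT + βΔS across each adjacent pair:
  18–45 m: −αΔT+βΔS = −(1.9 × 10⁻⁴)(+2.0)+(7.6 × 10⁻⁴)(+1.21) = 5.4 × 10⁻⁴ → stable
  45–89 m: −αΔT+βΔS = −(1.9 × 10⁻⁴)(-2.3)+(7.6 × 10⁻⁴)(-0.31) = 2.0 × 10⁻⁴ → stable
  89–130 m: −αΔT+βΔS = −(1.9 × 10⁻⁴)(+2.1)+(7.6 × 10⁻⁴)(-0.66) = -9.0 × 10⁻⁴ → UNSTABLE
  130–162 m: −αΔT+βΔS = −(1.9 × 10⁻⁴)(+1.4)+(7.6 × 10⁻⁴)(+1.92) = 1.2 × 10⁻³ → stable
The 89–130 m interval has Δρ < 0: lighter water underlies denser water.

89–130 m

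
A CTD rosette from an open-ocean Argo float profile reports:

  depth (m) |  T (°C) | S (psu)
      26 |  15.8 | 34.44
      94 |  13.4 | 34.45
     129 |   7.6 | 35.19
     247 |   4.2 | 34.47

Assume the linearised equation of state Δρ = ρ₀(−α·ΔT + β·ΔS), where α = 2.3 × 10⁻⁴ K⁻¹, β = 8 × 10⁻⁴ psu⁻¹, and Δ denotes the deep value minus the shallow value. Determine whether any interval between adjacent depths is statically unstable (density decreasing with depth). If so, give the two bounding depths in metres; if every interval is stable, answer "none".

Evaluate Δρ/ρ₀ = −αΔT + βΔS across each adjacent pair:
  26–94 m: −αΔT+βΔS = −(2.3 × 10⁻⁴)(-2.4)+(8 × 10⁻⁴)(+0.01) = 5.6 × 10⁻⁴ → stable
  94–129 m: −αΔT+βΔS = −(2.3 × 10⁻⁴)(-5.8)+(8 × 10⁻⁴)(+0.74) = 1.9 × 10⁻³ → stable
  129–247 m: −αΔT+βΔS = −(2.3 × 10⁻⁴)(-3.4)+(8 × 10⁻⁴)(-0.72) = 2.1 × 10⁻⁴ → stable
Every interval has Δρ > 0: the column is stably stratified throughout.

none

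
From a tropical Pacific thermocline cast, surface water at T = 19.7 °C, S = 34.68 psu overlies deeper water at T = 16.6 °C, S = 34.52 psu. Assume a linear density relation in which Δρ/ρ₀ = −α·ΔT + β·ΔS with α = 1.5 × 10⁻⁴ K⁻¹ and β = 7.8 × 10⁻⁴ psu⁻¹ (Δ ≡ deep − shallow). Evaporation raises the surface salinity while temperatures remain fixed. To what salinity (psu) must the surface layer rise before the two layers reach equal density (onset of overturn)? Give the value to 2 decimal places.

Neutral buoyancy requires −α(T_deep − T_surf) + β(S_deep − S_surf′) = 0.
S_surf′ = S_deep − (α/β)·ΔT = 34.52 − (1.5 × 10⁻⁴/7.8 × 10⁻⁴)·(-3.1) = 35.1162 psu.
Increase required: 35.1162 − 34.68 = 0.4362 psu.

35.12 psu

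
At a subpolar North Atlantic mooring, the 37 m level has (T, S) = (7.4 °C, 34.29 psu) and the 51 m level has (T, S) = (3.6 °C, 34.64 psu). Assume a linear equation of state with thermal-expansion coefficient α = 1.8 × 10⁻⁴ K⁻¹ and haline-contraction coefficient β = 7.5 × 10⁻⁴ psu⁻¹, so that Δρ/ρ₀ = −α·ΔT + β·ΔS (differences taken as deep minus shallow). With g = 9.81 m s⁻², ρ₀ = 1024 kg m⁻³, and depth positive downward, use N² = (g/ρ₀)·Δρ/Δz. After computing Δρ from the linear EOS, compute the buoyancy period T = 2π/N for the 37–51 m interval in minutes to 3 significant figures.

4.07 min

ΔT = -3.8 K, ΔS = +0.35 psu (deep − shallow).
Δρ/ρ₀ = −αΔT + βΔS = 6.84 × 10⁻⁴ + 2.625 × 10⁻⁴ = 9.465 × 10⁻⁴, so Δρ ≈ 0.9692 kg m⁻³.
N² = (g/ρ₀)·Δρ/Δz = g·(Δρ/ρ₀)/Δz = 9.81 × 9.465 × 10⁻⁴ / 14 = 6.6323 × 10⁻⁴ s⁻².
N = √(6.6323 × 10⁻⁴) = 0.025753 rad s⁻¹ → T = 2π/N = 243.98 s = 4.0663 min ≈ 4.07 min.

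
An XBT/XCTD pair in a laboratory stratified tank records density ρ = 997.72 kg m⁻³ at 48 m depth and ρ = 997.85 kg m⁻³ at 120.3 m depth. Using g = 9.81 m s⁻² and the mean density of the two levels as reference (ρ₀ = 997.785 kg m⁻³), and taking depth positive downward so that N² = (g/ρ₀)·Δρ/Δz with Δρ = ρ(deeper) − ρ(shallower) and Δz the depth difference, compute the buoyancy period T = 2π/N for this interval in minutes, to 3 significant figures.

24.9 min

Δρ = 997.85 − 997.72 = 0.13 kg m⁻³ over Δz = 120.3 − 48 = 72.3 m.
N² = (9.81/997.785) × (0.13/72.3) = 1.7678 × 10⁻⁵ s⁻².
N = √(1.7678 × 10⁻⁵) = 4.2045 × 10⁻³ rad s⁻¹, so T = 2π/N = 1.4944 × 10³ s = 24.907 min ≈ 24.9 min.
Since Δρ > 0 the layer is stably stratified.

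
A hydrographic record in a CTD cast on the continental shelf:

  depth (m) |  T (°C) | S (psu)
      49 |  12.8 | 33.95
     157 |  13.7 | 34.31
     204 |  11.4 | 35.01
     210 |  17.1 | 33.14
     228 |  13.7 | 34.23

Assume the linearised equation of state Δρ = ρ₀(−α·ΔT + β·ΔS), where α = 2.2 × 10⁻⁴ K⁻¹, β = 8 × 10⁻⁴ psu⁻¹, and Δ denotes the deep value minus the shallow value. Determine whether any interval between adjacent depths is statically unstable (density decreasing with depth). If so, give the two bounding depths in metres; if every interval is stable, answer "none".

Evaluate Δρ/ρ₀ = −αΔT + βΔS across each adjacent pair:
  49–157 m: −αΔT+βΔS = −(2.2 × 10⁻⁴)(+0.9)+(8 × 10⁻⁴)(+0.36) = 9.0 × 10⁻⁵ → stable
  157–204 m: −αΔT+βΔS = −(2.2 × 10⁻⁴)(-2.3)+(8 × 10⁻⁴)(+0.70) = 1.1 × 10⁻³ → stable
  204–210 m: −αΔT+βΔS = −(2.2 × 10⁻⁴)(+5.7)+(8 × 10⁻⁴)(-1.87) = -2.8 × 10⁻³ → UNSTABLE
  210–228 m: −αΔT+βΔS = −(2.2 × 10⁻⁴)(-3.4)+(8 × 10⁻⁴)(+1.09) = 1.6 × 10⁻³ → stable
The 204–210 m interval has Δρ < 0: lighter water underlies denser water.

204–210 m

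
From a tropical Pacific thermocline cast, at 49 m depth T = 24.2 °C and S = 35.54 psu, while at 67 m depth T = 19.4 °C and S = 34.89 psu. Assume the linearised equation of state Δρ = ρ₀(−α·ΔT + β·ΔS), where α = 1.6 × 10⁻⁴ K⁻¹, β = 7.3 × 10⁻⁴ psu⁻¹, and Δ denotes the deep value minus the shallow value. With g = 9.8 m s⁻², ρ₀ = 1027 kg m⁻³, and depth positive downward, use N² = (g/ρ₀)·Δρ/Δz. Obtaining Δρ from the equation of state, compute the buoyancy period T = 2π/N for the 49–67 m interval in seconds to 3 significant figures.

497 s

ΔT = -4.8 K, ΔS = -0.65 psu (deep − shallow).
Δρ/ρ₀ = −αΔT + βΔS = 7.68 × 10⁻⁴ − 4.745 × 10⁻⁴ = 2.935 × 10⁻⁴, so Δρ ≈ 0.3014 kg m⁻³.
N² = (g/ρ₀)·Δρ/Δz = g·(Δρ/ρ₀)/Δz = 9.8 × 2.935 × 10⁻⁴ / 18 = 1.5979 × 10⁻⁴ s⁻².
N = √(1.5979 × 10⁻⁴) = 0.012641 rad s⁻¹ → T = 2π/N = 497.05 s ≈ 497 s.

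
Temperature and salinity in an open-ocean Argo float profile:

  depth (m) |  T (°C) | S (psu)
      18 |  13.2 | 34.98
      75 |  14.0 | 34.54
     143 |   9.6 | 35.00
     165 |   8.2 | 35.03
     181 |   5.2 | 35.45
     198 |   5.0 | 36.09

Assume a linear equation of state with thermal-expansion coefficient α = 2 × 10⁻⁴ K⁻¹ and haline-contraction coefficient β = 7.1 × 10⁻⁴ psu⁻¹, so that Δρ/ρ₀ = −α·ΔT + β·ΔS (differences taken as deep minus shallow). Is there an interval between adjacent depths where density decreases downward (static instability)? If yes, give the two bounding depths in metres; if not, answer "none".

Evaluate Δρ/ρ₀ = −αΔT + βΔS across each adjacent pair:
  18–75 m: −αΔT+βΔS = −(2 × 10⁻⁴)(+0.8)+(7.1 × 10⁻⁴)(-0.44) = -4.7 × 10⁻⁴ → UNSTABLE
  75–143 m: −αΔT+βΔS = −(2 × 10⁻⁴)(-4.4)+(7.1 × 10⁻⁴)(+0.46) = 1.2 × 10⁻³ → stable
  143–165 m: −αΔT+βΔS = −(2 × 10⁻⁴)(-1.4)+(7.1 × 10⁻⁴)(+0.03) = 3.0 × 10⁻⁴ → stable
  165–181 m: −αΔT+βΔS = −(2 × 10⁻⁴)(-3.0)+(7.1 × 10⁻⁴)(+0.42) = 9.0 × 10⁻⁴ → stable
  181–198 m: −αΔT+βΔS = −(2 × 10⁻⁴)(-0.2)+(7.1 × 10⁻⁴)(+0.64) = 4.9 × 10⁻⁴ → stable
The 18–75 m interval has Δρ < 0: lighter water underlies denser water.

18–75 m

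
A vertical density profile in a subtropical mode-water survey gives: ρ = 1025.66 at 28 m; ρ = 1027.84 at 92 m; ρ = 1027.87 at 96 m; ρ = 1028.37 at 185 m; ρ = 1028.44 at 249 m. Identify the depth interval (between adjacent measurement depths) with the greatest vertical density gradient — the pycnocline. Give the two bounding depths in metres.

Compute the density gradient over each adjacent pair:
  28–92 m: Δρ/Δz = 2.18/64 = 0.034 kg m⁻⁴
  92–96 m: Δρ/Δz = 0.03/4 = 7.5 × 10⁻³ kg m⁻⁴
  96–185 m: Δρ/Δz = 0.50/89 = 5.6 × 10⁻³ kg m⁻⁴
  185–249 m: Δρ/Δz = 0.07/64 = 1.1 × 10⁻³ kg m⁻⁴
The largest gradient is in the 28–92 m interval — the pycnocline.

28–92 m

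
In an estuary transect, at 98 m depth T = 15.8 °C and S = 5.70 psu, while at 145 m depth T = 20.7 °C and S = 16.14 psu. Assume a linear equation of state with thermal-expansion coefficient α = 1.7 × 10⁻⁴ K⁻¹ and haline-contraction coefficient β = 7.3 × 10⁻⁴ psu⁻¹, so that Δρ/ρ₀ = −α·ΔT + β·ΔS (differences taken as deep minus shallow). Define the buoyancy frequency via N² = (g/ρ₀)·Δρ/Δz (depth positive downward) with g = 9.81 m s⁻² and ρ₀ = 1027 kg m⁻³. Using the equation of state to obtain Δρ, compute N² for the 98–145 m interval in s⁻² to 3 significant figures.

1.42 × 10⁻³ s⁻²

ΔT = +4.9 K, ΔS = +10.44 psu (deep − shallow).
Δρ/ρ₀ = −αΔT + βΔS = -8.33 × 10⁻⁴ + 7.6212 × 10⁻³ = 6.7882 × 10⁻³, so Δρ ≈ 6.971 kg m⁻³.
N² = (g/ρ₀)·Δρ/Δz = g·(Δρ/ρ₀)/Δz = 9.81 × 6.7882 × 10⁻³ / 47 = 1.4169 × 10⁻³ s⁻² ≈ 1.42 × 10⁻³ s⁻².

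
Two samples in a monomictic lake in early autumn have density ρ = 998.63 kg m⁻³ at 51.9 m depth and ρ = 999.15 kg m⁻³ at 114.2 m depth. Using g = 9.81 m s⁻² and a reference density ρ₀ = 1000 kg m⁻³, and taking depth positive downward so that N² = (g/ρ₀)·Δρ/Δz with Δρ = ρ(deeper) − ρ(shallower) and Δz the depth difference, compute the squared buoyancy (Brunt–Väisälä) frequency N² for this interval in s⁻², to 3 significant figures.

8.19 × 10⁻⁵ s⁻²

Δρ = 999.15 − 998.63 = 0.52 kg m⁻³ over Δz = 114.2 − 51.9 = 62.3 m.
N² = (9.81/1000) × (0.52/62.3) = 8.1881 × 10⁻⁵ s⁻² ≈ 8.19 × 10⁻⁵ s⁻².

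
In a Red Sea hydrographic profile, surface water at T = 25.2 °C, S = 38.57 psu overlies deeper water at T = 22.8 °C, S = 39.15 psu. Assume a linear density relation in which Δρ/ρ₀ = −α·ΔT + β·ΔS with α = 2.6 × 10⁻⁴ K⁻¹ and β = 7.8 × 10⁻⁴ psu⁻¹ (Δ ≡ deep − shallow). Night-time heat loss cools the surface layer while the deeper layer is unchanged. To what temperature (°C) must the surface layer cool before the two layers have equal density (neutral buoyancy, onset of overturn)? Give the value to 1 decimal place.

21.1 °C

Neutral buoyancy requires Δρ = 0, i.e. −α(T_deep − T_surf′) + β(S_deep − S_surf) = 0.
T_surf′ = T_deep − (β/α)·ΔS = 22.8 − (7.8 × 10⁻⁴/2.6 × 10⁻⁴)·(+0.58) = 21.060 °C.
Cooling required: 25.2 − (21.060) = 4.140 °C.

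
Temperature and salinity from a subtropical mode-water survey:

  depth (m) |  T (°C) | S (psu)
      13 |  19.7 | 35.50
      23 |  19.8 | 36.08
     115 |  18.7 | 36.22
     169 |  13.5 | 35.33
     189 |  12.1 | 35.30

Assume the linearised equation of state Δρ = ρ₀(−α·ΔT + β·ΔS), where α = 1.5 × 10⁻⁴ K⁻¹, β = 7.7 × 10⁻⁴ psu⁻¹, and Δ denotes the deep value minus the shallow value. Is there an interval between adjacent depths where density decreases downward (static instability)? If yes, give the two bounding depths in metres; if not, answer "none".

none

Evaluate Δρ/ρ₀ = −αΔT + βΔS across each adjacent pair:
  13–23 m: −αΔT+βΔS = −(1.5 × 10⁻⁴)(+0.1)+(7.7 × 10⁻⁴)(+0.58) = 4.3 × 10⁻⁴ → stable
  23–115 m: −αΔT+βΔS = −(1.5 × 10⁻⁴)(-1.1)+(7.7 × 10⁻⁴)(+0.14) = 2.7 × 10⁻⁴ → stable
  115–169 m: −αΔT+βΔS = −(1.5 × 10⁻⁴)(-5.2)+(7.7 × 10⁻⁴)(-0.89) = 9.5 × 10⁻⁵ → stable
  169–189 m: −αΔT+βΔS = −(1.5 × 10⁻⁴)(-1.4)+(7.7 × 10⁻⁴)(-0.03) = 1.9 × 10⁻⁴ → stable
Every interval has Δρ > 0: the column is stably stratified throughout.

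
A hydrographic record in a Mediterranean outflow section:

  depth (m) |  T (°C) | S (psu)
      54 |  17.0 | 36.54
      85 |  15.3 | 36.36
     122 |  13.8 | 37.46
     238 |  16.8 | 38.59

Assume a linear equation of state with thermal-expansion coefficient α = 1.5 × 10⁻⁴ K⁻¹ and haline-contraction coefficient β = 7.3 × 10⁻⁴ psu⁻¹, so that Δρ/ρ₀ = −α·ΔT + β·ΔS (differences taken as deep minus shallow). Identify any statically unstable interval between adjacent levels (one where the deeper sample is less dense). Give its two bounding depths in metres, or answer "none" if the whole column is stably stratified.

none

Evaluate Δρ/ρ₀ = −αΔT + βΔS across each adjacent pair:
  54–85 m: −αΔT+βΔS = −(1.5 × 10⁻⁴)(-1.7)+(7.3 × 10⁻⁴)(-0.18) = 1.2 × 10⁻⁴ → stable
  85–122 m: −αΔT+βΔS = −(1.5 × 10⁻⁴)(-1.5)+(7.3 × 10⁻⁴)(+1.10) = 1.0 × 10⁻³ → stable
  122–238 m: −αΔT+βΔS = −(1.5 × 10⁻⁴)(+3.0)+(7.3 × 10⁻⁴)(+1.13) = 3.7 × 10⁻⁴ → stable
Every interval has Δρ > 0: the column is stably stratified throughout.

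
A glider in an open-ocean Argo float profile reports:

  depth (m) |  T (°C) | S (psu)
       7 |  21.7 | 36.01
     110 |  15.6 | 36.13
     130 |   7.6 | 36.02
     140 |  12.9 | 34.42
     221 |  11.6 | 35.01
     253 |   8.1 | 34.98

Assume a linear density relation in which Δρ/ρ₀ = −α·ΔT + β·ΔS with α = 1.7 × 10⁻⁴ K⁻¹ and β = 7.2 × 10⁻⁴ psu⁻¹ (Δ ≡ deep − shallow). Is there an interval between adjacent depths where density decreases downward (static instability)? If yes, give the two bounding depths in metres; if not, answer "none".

130–140 m

Evaluate Δρ/ρ₀ = −αΔT + βΔS across each adjacent pair:
  7–110 m: −αΔT+βΔS = −(1.7 × 10⁻⁴)(-6.1)+(7.2 × 10⁻⁴)(+0.12) = 1.1 × 10⁻³ → stable
  110–130 m: −αΔT+βΔS = −(1.7 × 10⁻⁴)(-8.0)+(7.2 × 10⁻⁴)(-0.11) = 1.3 × 10⁻³ → stable
  130–140 m: −αΔT+βΔS = −(1.7 × 10⁻⁴)(+5.3)+(7.2 × 10⁻⁴)(-1.60) = -2.1 × 10⁻³ → UNSTABLE
  140–221 m: −αΔT+βΔS = −(1.7 × 10⁻⁴)(-1.3)+(7.2 × 10⁻⁴)(+0.59) = 6.5 × 10⁻⁴ → stable
  221–253 m: −αΔT+βΔS = −(1.7 × 10⁻⁴)(-3.5)+(7.2 × 10⁻⁴)(-0.03) = 5.7 × 10⁻⁴ → stable
The 130–140 m interval has Δρ < 0: lighter water underlies denser water.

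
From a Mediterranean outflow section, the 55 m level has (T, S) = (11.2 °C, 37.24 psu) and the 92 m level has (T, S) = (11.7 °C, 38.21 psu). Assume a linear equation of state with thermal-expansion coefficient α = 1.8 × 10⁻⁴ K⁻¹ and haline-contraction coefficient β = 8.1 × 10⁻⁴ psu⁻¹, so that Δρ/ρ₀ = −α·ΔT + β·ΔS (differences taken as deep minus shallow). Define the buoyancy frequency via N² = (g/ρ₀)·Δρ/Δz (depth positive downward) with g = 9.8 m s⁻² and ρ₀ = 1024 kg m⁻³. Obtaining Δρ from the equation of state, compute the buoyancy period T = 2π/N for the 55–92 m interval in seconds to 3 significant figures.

ΔT = +0.5 K, ΔS = +0.97 psu (deep − shallow).
Δρ/ρ₀ = −αΔT + βΔS = -9.00 × 10⁻⁵ + 7.857 × 10⁻⁴ = 6.957 × 10⁻⁴, so Δρ ≈ 0.7124 kg m⁻³.
N² = (g/ρ₀)·Δρ/Δz = g·(Δρ/ρ₀)/Δz = 9.8 × 6.957 × 10⁻⁴ / 37 = 1.8427 × 10⁻⁴ s⁻².
N = √(1.8427 × 10⁻⁴) = 0.013575 rad s⁻¹ → T = 2π/N = 462.85 s ≈ 463 s.

463 s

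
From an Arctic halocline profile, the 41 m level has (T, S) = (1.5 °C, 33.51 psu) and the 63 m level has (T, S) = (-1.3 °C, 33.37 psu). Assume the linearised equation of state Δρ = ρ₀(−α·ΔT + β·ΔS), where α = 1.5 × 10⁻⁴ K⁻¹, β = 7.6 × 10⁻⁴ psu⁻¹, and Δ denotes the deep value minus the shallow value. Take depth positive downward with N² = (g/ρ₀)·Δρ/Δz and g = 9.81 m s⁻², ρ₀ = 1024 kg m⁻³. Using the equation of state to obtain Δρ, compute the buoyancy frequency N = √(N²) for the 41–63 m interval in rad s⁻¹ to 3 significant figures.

0.0118 rad s⁻¹

ΔT = -2.8 K, ΔS = -0.14 psu (deep − shallow).
Δρ/ρ₀ = −αΔT + βΔS = 4.20 × 10⁻⁴ − 1.064 × 10⁻⁴ = 3.136 × 10⁻⁴, so Δρ ≈ 0.3211 kg m⁻³.
N² = (g/ρ₀)·Δρ/Δz = g·(Δρ/ρ₀)/Δz = 9.81 × 3.136 × 10⁻⁴ / 22 = 1.3984 × 10⁻⁴ s⁻².
N = √(1.3984 × 10⁻⁴) = 0.011825 rad s⁻¹ ≈ 0.0118 rad s⁻¹.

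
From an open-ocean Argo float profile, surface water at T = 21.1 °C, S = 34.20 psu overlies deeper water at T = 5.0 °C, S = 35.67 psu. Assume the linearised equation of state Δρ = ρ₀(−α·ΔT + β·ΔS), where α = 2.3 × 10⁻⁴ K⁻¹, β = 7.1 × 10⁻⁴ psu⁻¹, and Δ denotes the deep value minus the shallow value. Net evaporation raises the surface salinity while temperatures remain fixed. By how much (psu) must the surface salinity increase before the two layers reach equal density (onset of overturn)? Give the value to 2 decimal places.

Neutral buoyancy requires −α(T_deep − T_surf) + β(S_deep − S_surf′) = 0.
S_surf′ = S_deep − (α/β)·ΔT = 35.67 − (2.3 × 10⁻⁴/7.1 × 10⁻⁴)·(-16.1) = 40.8855 psu.
Increase required: 40.8855 − 34.20 = 6.6855 psu.

6.69 psu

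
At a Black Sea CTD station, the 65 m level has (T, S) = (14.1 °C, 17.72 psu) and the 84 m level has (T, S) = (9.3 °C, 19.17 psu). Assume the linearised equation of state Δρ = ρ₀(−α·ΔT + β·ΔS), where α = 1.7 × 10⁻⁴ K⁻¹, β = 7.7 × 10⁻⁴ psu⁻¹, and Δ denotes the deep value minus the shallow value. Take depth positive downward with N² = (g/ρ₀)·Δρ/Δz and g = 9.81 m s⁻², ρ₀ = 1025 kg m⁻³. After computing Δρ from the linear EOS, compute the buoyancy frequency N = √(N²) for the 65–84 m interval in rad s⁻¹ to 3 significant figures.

0.0316 rad s⁻¹

ΔT = -4.8 K, ΔS = +1.45 psu (deep − shallow).
Δρ/ρ₀ = −αΔT + βΔS = 8.16 × 10⁻⁴ + 1.1165 × 10⁻³ = 1.9325 × 10⁻³, so Δρ ≈ 1.981 kg m⁻³.
N² = (g/ρ₀)·Δρ/Δz = g·(Δρ/ρ₀)/Δz = 9.81 × 1.9325 × 10⁻³ / 19 = 9.9778 × 10⁻⁴ s⁻².
N = √(9.9778 × 10⁻⁴) = 0.031588 rad s⁻¹ ≈ 0.0316 rad s⁻¹.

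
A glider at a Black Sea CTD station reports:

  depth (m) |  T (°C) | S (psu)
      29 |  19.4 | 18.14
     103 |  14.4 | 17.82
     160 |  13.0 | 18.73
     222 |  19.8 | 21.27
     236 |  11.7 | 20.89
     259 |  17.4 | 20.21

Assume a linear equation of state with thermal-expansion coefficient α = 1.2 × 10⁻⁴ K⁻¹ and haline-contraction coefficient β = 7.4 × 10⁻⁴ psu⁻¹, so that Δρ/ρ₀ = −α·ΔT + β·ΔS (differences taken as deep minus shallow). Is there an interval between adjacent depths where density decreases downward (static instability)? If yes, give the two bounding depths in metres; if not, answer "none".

Evaluate Δρ/ρ₀ = −αΔT + βΔS across each adjacent pair:
  29–103 m: −αΔT+βΔS = −(1.2 × 10⁻⁴)(-5.0)+(7.4 × 10⁻⁴)(-0.32) = 3.6 × 10⁻⁴ → stable
  103–160 m: −αΔT+βΔS = −(1.2 × 10⁻⁴)(-1.4)+(7.4 × 10⁻⁴)(+0.91) = 8.4 × 10⁻⁴ → stable
  160–222 m: −αΔT+βΔS = −(1.2 × 10⁻⁴)(+6.8)+(7.4 × 10⁻⁴)(+2.54) = 1.1 × 10⁻³ → stable
  222–236 m: −αΔT+βΔS = −(1.2 × 10⁻⁴)(-8.1)+(7.4 × 10⁻⁴)(-0.38) = 6.9 × 10⁻⁴ → stable
  236–259 m: −αΔT+βΔS = −(1.2 × 10⁻⁴)(+5.7)+(7.4 × 10⁻⁴)(-0.68) = -1.2 × 10⁻³ → UNSTABLE
The 236–259 m interval has Δρ < 0: lighter water underlies denser water.

236–259 m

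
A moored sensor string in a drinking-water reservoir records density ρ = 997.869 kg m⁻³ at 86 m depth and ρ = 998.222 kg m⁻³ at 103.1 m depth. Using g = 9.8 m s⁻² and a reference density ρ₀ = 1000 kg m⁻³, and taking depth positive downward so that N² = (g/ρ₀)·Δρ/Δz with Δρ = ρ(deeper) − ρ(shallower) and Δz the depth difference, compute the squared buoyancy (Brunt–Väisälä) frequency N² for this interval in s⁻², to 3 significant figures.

Δρ = 998.222 − 997.869 = 0.353 kg m⁻³ over Δz = 103.1 − 86 = 17.1 m.
N² = (9.8/1000) × (0.353/17.1) = 2.0230 × 10⁻⁴ s⁻² ≈ 2.02 × 10⁻⁴ s⁻².
Since Δρ > 0 the layer is stably stratified.

2.02 × 10⁻⁴ s⁻²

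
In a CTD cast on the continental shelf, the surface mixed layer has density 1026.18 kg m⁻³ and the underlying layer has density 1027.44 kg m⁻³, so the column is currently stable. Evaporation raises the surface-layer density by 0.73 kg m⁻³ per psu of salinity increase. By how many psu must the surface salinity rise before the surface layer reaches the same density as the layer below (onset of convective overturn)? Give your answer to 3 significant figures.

Density deficit of the surface layer: 1027.44 − 1026.18 = 1.26 kg m⁻³.
Required change = 1.26 / 0.73 = 1.73 psu.

1.73 psu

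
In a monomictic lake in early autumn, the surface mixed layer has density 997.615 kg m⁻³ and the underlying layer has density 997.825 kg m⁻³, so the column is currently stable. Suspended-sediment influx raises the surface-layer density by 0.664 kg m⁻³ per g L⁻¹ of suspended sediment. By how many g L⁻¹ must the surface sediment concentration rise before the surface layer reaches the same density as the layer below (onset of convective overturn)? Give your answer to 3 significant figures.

0.316 g L⁻¹

Density deficit of the surface layer: 997.825 − 997.615 = 0.21 kg m⁻³.
Required change = 0.21 / 0.664 = 0.316 g L⁻¹.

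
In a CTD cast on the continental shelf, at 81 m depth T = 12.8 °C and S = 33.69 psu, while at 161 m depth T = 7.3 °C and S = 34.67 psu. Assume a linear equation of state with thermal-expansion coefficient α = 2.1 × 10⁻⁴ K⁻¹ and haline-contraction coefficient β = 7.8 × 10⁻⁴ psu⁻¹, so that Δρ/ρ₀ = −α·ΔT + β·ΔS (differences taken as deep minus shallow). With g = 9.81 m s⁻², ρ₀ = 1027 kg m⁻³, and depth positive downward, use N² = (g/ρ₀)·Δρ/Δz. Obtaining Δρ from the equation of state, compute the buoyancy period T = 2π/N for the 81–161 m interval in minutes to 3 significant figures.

6.83 min

ΔT = -5.5 K, ΔS = +0.98 psu (deep − shallow).
Δρ/ρ₀ = −αΔT + βΔS = 1.155 × 10⁻³ + 7.644 × 10⁻⁴ = 1.9194 × 10⁻³, so Δρ ≈ 1.971 kg m⁻³.
N² = (g/ρ₀)·Δρ/Δz = g·(Δρ/ρ₀)/Δz = 9.81 × 1.9194 × 10⁻³ / 80 = 2.3537 × 10⁻⁴ s⁻².
N = √(2.3537 × 10⁻⁴) = 0.015342 rad s⁻¹ → T = 2π/N = 409.54 s = 6.8257 min ≈ 6.83 min.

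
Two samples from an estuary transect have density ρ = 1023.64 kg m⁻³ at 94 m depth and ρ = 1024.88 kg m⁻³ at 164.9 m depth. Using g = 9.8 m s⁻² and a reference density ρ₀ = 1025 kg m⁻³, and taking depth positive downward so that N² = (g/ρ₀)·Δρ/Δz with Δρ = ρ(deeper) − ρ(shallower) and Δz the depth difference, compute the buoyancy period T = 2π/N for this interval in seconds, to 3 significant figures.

Δρ = 1024.88 − 1023.64 = 1.24 kg m⁻³ over Δz = 164.9 − 94 = 70.9 m.
N² = (9.8/1025) × (1.24/70.9) = 1.6722 × 10⁻⁴ s⁻².
N = √(1.6722 × 10⁻⁴) = 0.012931 rad s⁻¹, so T = 2π/N = 485.90 s ≈ 486 s.

486 s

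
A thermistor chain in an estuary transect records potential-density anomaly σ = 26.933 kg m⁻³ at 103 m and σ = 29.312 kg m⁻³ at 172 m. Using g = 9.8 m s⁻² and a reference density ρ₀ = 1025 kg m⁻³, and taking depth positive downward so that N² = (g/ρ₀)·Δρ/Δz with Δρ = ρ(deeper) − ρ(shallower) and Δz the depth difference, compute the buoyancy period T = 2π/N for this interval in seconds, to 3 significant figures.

Δρ = 1029.312 − 1026.933 = 2.379 kg m⁻³ over Δz = 172 − 103 = 69 m.
N² = (9.8/1025) × (2.379/69) = 3.2965 × 10⁻⁴ s⁻².
N = √(3.2965 × 10⁻⁴) = 0.018156 rad s⁻¹, so T = 2π/N = 346.07 s ≈ 346 s.
Since Δρ > 0 the layer is stably stratified.

346 s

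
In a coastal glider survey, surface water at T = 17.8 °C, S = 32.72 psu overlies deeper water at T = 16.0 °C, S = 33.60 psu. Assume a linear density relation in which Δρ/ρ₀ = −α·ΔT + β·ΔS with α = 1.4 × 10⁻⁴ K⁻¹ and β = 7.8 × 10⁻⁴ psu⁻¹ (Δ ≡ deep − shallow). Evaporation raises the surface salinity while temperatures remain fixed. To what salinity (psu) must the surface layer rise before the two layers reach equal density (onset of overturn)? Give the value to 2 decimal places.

Neutral buoyancy requires −α(T_deep − T_surf) + β(S_deep − S_surf′) = 0.
S_surf′ = S_deep − (α/β)·ΔT = 33.60 − (1.4 × 10⁻⁴/7.8 × 10⁻⁴)·(-1.8) = 33.9231 psu.
Increase required: 33.9231 − 32.72 = 1.2031 psu.

33.92 psu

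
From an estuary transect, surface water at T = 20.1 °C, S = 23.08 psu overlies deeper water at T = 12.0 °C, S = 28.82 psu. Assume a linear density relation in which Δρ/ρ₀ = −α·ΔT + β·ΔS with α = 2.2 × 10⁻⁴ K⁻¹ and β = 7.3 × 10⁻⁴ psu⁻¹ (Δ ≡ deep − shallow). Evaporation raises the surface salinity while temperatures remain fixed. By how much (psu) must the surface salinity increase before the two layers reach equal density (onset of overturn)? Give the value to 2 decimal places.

8.18 psu

Neutral buoyancy requires −α(T_deep − T_surf) + β(S_deep − S_surf′) = 0.
S_surf′ = S_deep − (α/β)·ΔT = 28.82 − (2.2 × 10⁻⁴/7.3 × 10⁻⁴)·(-8.1) = 31.2611 psu.
Increase required: 31.2611 − 23.08 = 8.1811 psu.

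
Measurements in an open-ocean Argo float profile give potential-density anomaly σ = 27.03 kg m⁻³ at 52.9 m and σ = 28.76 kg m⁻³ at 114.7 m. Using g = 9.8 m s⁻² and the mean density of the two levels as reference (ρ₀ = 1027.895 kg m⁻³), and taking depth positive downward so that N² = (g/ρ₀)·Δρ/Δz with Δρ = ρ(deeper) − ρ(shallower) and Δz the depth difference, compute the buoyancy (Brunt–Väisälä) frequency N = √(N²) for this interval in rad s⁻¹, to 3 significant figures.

Δρ = 1028.76 − 1027.03 = 1.73 kg m⁻³ over Δz = 114.7 − 52.9 = 61.8 m.
N² = (9.8/1027.895) × (1.73/61.8) = 2.6689 × 10⁻⁴ s⁻².
N = √(2.6689 × 10⁻⁴) = 0.016337 rad s⁻¹ ≈ 0.0163 rad s⁻¹.

0.0163 rad s⁻¹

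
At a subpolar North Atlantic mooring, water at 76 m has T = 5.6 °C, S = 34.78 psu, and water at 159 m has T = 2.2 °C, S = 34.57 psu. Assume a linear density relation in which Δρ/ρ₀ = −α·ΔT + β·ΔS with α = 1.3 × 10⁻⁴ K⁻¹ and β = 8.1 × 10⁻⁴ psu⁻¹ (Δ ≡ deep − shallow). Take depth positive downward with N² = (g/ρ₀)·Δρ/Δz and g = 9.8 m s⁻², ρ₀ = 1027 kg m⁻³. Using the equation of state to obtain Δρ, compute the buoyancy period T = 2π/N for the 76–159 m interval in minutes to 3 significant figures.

18.5 min

ΔT = -3.4 K, ΔS = -0.21 psu (deep − shallow).
Δρ/ρ₀ = −αΔT + βΔS = 4.42 × 10⁻⁴ − 1.701 × 10⁻⁴ = 2.719 × 10⁻⁴, so Δρ ≈ 0.2792 kg m⁻³.
N² = (g/ρ₀)·Δρ/Δz = g·(Δρ/ρ₀)/Δz = 9.8 × 2.719 × 10⁻⁴ / 83 = 3.2104 × 10⁻⁵ s⁻².
N = √(3.2104 × 10⁻⁵) = 5.6660 × 10⁻³ rad s⁻¹ → T = 2π/N = 1.1089 × 10³ s = 18.482 min ≈ 18.5 min.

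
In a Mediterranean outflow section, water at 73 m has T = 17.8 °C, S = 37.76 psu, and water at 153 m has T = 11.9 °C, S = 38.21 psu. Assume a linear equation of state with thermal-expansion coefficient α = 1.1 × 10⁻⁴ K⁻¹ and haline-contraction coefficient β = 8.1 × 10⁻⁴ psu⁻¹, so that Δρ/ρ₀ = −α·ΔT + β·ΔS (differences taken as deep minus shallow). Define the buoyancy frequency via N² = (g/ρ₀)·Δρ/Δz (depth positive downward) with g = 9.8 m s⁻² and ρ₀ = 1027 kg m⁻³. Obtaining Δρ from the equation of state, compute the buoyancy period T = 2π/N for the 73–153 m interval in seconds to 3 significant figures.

564 s

ΔT = -5.9 K, ΔS = +0.45 psu (deep − shallow).
Δρ/ρ₀ = −αΔT + βΔS = 6.49 × 10⁻⁴ + 3.645 × 10⁻⁴ = 1.0135 × 10⁻³, so Δρ ≈ 1.041 kg m⁻³.
N² = (g/ρ₀)·Δρ/Δz = g·(Δρ/ρ₀)/Δz = 9.8 × 1.0135 × 10⁻³ / 80 = 1.2415 × 10⁻⁴ s⁻².
N = √(1.2415 × 10⁻⁴) = 0.011142 rad s⁻¹ → T = 2π/N = 563.92 s ≈ 564 s.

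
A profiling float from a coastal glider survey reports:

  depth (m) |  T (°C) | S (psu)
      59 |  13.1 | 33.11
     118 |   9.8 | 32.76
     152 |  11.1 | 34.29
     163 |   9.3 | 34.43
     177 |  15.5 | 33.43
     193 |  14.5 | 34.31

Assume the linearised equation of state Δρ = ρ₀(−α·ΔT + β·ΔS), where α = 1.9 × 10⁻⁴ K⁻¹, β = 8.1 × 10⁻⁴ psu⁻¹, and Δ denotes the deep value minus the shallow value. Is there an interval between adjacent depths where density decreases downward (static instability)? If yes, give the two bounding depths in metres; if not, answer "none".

163–177 m

Evaluate Δρ/ρ₀ = −αΔT + βΔS across each adjacent pair:
  59–118 m: −αΔT+βΔS = −(1.9 × 10⁻⁴)(-3.3)+(8.1 × 10⁻⁴)(-0.35) = 3.4 × 10⁻⁴ → stable
  118–152 m: −αΔT+βΔS = −(1.9 × 10⁻⁴)(+1.3)+(8.1 × 10⁻⁴)(+1.53) = 9.9 × 10⁻⁴ → stable
  152–163 m: −αΔT+βΔS = −(1.9 × 10⁻⁴)(-1.8)+(8.1 × 10⁻⁴)(+0.14) = 4.6 × 10⁻⁴ → stable
  163–177 m: −αΔT+βΔS = −(1.9 × 10⁻⁴)(+6.2)+(8.1 × 10⁻⁴)(-1.00) = -2.0 × 10⁻³ → UNSTABLE
  177–193 m: −αΔT+βΔS = −(1.9 × 10⁻⁴)(-1.0)+(8.1 × 10⁻⁴)(+0.88) = 9.0 × 10⁻⁴ → stable
The 163–177 m interval has Δρ < 0: lighter water underlies denser water.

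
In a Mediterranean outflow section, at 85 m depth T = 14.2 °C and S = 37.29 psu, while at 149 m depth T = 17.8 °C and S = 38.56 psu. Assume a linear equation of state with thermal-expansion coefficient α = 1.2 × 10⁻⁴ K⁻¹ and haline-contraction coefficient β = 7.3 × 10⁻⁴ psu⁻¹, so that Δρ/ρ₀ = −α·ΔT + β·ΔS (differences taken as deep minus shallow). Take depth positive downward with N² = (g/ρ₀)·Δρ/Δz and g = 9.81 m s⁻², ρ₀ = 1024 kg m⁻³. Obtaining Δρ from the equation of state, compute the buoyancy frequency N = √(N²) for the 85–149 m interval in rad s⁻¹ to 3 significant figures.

8.71 × 10⁻³ rad s⁻¹

ΔT = +3.6 K, ΔS = +1.27 psu (deep − shallow).
Δρ/ρ₀ = −αΔT + βΔS = -4.32 × 10⁻⁴ + 9.271 × 10⁻⁴ = 4.951 × 10⁻⁴, so Δρ ≈ 0.5070 kg m⁻³.
N² = (g/ρ₀)·Δρ/Δz = g·(Δρ/ρ₀)/Δz = 9.81 × 4.951 × 10⁻⁴ / 64 = 7.5890 × 10⁻⁵ s⁻².
N = √(7.5890 × 10⁻⁵) = 8.7115 × 10⁻³ rad s⁻¹ ≈ 8.71 × 10⁻³ rad s⁻¹.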